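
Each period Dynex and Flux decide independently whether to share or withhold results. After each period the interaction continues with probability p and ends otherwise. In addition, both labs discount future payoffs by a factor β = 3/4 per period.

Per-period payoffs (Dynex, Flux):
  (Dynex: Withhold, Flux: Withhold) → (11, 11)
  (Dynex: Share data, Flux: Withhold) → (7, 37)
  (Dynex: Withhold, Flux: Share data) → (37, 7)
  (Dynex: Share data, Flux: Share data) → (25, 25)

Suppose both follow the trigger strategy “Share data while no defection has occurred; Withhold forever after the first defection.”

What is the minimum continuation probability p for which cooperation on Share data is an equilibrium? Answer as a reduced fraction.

With continuation probability p and discount β, the effective per-period discount factor is βp.
Grim-trigger IC: βp ≥ (37−25)/(37−11) = 6/13.
So p ≥ (6/13)/(3/4) = 8/13.

8/13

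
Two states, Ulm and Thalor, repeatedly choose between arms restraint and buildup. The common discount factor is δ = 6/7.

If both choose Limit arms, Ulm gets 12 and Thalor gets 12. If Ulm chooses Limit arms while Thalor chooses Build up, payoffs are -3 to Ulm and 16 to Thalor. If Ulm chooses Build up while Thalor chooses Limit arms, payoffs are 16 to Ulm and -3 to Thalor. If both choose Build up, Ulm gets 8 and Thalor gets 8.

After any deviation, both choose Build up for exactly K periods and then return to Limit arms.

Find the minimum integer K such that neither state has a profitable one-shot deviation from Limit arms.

No profitable deviation requires (12−8)(δ+…+δ^K) ≥ 16−12, i.e. δ+…+δ^K ≥ 1 ≈ 1.0000.
With δ = 6/7, the partial sums are K=1: 0.8571, K=2: 1.5918.
K = 2 is the first length at which the sum reaches 1.0000.

2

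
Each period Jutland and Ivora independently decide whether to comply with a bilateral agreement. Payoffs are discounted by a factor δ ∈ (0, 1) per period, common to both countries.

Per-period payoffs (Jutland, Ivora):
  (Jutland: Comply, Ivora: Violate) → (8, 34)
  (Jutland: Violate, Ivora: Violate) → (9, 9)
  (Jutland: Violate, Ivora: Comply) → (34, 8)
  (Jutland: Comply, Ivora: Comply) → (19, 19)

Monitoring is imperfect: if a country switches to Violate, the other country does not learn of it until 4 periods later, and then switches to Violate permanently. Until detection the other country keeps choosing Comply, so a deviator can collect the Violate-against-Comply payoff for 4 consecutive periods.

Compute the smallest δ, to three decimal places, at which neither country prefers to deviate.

0.880

Deviating for the 4 undetected periods gains 34−19 = 15 per period over cooperation, then loses 19−9 = 10 per period forever once punishment starts.
Gain: 15(1 + δ + … + δ^3); loss: 10·δ^4/(1−δ).
No profitable deviation ⇔ 15(1−δ^4) ≤ 10·δ^4, i.e. δ^4 ≥ 15/(15+10) = 3/5.
Hence δ ≥ (3/5)^(1/4) ≈ 0.880.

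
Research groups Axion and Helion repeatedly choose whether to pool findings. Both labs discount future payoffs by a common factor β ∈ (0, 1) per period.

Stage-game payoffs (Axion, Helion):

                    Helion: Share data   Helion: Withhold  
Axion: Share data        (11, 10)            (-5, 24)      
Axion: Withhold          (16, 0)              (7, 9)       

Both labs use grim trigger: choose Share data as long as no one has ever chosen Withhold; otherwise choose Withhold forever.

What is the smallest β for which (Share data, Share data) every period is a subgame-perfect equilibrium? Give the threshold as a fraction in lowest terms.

Axion: cooperation gives 11 each period; deviation gives 16 once then 7 forever.
  11/(1−β) ≥ 16 + 7β/(1−β) ⇒ β ≥ 5/9.
Helion: cooperation gives 10 each period; deviation gives 24 once then 9 forever.
  β ≥ 14/15.
Both must hold, so the binding constraint is Helion's: β ≥ 14/15.

14/15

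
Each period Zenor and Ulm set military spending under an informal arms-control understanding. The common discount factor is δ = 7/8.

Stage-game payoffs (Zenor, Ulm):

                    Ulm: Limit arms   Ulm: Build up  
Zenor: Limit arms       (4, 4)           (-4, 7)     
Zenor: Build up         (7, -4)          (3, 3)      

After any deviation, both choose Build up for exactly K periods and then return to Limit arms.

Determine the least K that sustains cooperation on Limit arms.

5

IC: δ(1−δ^K)/(1−δ) ≥ (7−4)/(4−3) = 3.
With δ = 7/8: need 1 − δ^K ≥ 3·(1−7/8)/(7/8), i.e. δ^K ≤ 0.5714.
Since (7/8)^4 = 0.5862 and (7/8)^5 = 0.5129, the smallest such K is 5.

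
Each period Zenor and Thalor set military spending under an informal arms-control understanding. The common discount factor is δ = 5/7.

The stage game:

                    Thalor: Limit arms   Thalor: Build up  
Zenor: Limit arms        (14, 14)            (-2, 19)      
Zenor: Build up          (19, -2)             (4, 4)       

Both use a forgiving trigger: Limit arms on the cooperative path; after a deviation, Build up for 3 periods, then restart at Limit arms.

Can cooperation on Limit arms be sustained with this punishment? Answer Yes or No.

IC: δ+…+δ^3 ≥ (19−14)/(14−4) = 1/2.
At δ = 5/7: partial sum = 1.5889 ≥ 0.5000. Cooperation sustainable.

Yes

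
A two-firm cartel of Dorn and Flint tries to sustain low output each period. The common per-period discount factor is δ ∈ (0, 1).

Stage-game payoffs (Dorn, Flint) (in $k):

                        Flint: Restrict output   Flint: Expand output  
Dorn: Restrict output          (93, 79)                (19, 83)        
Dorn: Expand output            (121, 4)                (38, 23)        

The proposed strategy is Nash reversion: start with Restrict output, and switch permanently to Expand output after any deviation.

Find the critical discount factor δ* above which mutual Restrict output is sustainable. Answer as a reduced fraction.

For Dorn: deviation gain 121−93 = 28, per-period punishment loss 93−38 = 55. IC gives δ ≥ 28/83.
For Flint: gain 4, loss 56 per period, so δ ≥ 4/60 = 1/15.
The tighter constraint is Dorn's, so cooperation needs δ ≥ 28/83.

28/83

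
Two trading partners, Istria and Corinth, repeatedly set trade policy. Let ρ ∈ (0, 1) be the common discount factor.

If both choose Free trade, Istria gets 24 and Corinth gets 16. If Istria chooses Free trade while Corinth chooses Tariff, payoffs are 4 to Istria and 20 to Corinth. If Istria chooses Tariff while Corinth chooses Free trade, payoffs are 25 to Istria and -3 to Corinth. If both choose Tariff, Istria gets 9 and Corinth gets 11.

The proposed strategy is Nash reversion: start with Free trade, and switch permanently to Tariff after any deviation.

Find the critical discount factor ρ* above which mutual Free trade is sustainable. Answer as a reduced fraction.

4/9

Istria's threshold: (25−24)/(25−9) = 1/16.
Corinth's threshold: (20−16)/(20−11) = 4/9.
1/16 < 4/9, so Corinth binds and ρ* = 4/9.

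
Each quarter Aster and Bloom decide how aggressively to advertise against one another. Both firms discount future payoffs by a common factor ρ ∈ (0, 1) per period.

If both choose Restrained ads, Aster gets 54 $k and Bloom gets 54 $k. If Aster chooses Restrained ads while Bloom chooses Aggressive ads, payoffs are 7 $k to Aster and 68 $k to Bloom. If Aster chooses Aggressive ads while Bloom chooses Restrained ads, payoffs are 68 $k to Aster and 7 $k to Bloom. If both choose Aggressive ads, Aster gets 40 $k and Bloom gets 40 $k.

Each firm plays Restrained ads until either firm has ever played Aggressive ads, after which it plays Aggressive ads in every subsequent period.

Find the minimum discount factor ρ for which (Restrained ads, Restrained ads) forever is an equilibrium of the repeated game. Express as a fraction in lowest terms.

Cooperation forever yields 54 each period: 54/(1−ρ).
Deviating yields 68 once, then 40 forever: 68 + 40ρ/(1−ρ).
No profitable deviation requires 54/(1−ρ) ≥ 68 + 40ρ/(1−ρ).
Multiplying by (1−ρ): 54 ≥ 68(1−ρ) + 40ρ = 68 − 28ρ.
So 28ρ ≥ 14, i.e. ρ ≥ 14/28 = 1/2.

1/2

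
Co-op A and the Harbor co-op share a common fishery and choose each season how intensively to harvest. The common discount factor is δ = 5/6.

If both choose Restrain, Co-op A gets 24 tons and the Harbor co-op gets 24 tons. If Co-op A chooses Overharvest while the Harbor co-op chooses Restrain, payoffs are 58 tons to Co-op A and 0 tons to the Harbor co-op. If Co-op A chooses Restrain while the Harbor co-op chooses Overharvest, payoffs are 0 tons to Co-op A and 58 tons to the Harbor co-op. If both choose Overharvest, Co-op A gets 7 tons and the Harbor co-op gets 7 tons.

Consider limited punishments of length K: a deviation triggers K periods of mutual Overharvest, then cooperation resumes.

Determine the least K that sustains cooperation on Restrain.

No profitable deviation requires (24−7)(δ+…+δ^K) ≥ 58−24, i.e. δ+…+δ^K ≥ 2 ≈ 2.0000.
With δ = 5/6, the partial sums are K=1: 0.8333, K=2: 1.5278, K=3: 2.1065.
K = 3 is the first length at which the sum reaches 2.0000.

3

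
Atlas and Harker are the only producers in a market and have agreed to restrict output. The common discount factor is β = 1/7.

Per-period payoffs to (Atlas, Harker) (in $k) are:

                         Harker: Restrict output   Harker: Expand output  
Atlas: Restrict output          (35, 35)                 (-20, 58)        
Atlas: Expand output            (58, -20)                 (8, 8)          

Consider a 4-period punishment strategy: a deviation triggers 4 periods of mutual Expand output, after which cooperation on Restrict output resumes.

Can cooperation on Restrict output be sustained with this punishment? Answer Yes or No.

No

Comparing payoff streams over the 5 periods until play realigns: cooperate → 35(1+β+…+β^4); deviate → 58 + 8(β+…+β^4).
Cooperation is sustained iff (35−8)(β+…+β^4) ≥ 58−35.
β+…+β^4 = 1/7·(1−(1/7)^4)/(1−1/7) = 0.1666, and (58−35)/(35−8) = 0.8519.
0.1666 < 0.8519, so cooperation is not sustainable.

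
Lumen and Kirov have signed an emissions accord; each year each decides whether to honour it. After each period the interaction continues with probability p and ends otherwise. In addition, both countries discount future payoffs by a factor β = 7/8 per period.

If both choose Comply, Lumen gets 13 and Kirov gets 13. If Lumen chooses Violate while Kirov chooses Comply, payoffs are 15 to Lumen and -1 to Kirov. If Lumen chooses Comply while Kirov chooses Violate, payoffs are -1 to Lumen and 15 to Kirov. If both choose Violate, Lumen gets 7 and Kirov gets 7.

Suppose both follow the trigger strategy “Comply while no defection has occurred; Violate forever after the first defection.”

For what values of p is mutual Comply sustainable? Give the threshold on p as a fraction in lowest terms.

Expected continuation weight on next period's payoff is β·p = 7/8·p, which plays the role of the discount factor.
Cooperation requires 7/8·p ≥ (15−13)/(15−7) = 1/4, hence p ≥ 2/7.

2/7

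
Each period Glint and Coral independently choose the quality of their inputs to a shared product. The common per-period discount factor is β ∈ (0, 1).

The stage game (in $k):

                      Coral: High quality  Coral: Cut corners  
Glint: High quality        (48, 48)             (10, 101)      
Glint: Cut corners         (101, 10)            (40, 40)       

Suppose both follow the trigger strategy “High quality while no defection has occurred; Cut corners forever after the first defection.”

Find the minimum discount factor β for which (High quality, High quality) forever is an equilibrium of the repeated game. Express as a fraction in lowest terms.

53/61

48/(1−β) ≥ 101 + 40β/(1−β)
48 ≥ 101 − 61β
β ≥ 53/61.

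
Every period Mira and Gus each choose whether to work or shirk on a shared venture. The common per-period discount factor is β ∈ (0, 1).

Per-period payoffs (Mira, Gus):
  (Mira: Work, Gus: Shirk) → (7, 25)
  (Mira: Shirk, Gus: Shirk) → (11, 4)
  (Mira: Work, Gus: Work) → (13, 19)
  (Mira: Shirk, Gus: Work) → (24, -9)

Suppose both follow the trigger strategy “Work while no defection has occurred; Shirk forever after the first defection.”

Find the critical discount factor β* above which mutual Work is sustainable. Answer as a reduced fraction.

Mira's threshold: (24−13)/(24−11) = 11/13.
Gus's threshold: (25−19)/(25−4) = 2/7.
11/13 > 2/7, so Mira binds and β* = 11/13.

11/13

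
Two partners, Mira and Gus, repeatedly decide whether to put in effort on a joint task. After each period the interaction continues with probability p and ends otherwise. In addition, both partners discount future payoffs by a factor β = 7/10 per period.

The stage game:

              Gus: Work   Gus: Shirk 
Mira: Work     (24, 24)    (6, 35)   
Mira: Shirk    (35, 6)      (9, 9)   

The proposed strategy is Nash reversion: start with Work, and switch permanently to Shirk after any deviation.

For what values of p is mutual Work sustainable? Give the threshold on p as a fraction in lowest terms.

Expected continuation weight on next period's payoff is β·p = 7/10·p, which plays the role of the discount factor.
Cooperation requires 7/10·p ≥ (35−24)/(35−9) = 11/26, hence p ≥ 55/91.

55/91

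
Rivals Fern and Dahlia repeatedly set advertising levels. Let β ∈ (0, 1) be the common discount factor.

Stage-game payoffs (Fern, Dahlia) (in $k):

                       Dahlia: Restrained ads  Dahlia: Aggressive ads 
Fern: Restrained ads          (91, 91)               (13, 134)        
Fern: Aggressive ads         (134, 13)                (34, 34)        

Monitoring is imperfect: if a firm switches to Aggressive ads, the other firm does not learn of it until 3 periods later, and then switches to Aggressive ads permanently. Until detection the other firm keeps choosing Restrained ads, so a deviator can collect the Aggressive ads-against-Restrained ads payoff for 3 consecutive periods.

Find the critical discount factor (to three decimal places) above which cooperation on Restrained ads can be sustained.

0.755

A deviator earns 134 for 3 periods, then 34 forever; cooperating earns 91 forever. Multiplying the IC by (1−β):
91 ≥ 134(1−β^3) + 34β^3, so 100·β^3 ≥ 43 and β^3 ≥ 43/100.
β ≥ (43/100)^(1/3) ≈ 0.755.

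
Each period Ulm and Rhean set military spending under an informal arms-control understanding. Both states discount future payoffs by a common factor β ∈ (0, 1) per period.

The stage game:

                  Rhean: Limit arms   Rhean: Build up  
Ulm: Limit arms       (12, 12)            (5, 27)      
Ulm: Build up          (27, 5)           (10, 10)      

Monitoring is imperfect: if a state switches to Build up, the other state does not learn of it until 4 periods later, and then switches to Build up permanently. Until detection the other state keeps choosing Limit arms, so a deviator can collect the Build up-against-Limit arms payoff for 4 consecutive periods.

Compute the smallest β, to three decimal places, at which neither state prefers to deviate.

0.969

Deviating for the 4 undetected periods gains 27−12 = 15 per period over cooperation, then loses 12−10 = 2 per period forever once punishment starts.
Gain: 15(1 + β + … + β^3); loss: 2·β^4/(1−β).
No profitable deviation ⇔ 15(1−β^4) ≤ 2·β^4, i.e. β^4 ≥ 15/(15+2) = 15/17.
Hence β ≥ (15/17)^(1/4) ≈ 0.969.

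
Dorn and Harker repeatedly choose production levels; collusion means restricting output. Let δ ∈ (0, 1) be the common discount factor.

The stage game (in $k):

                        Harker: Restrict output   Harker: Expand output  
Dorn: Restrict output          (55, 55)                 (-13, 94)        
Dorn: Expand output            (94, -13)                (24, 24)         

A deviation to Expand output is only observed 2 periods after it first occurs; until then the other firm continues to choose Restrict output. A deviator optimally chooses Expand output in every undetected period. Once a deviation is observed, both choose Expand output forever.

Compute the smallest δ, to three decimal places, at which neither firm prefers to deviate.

0.746

A deviator earns 94 for 2 periods, then 24 forever; cooperating earns 55 forever. Multiplying the IC by (1−δ):
55 ≥ 94(1−δ^2) + 24δ^2, so 70·δ^2 ≥ 39 and δ^2 ≥ 39/70.
δ ≥ (39/70)^(1/2) ≈ 0.746.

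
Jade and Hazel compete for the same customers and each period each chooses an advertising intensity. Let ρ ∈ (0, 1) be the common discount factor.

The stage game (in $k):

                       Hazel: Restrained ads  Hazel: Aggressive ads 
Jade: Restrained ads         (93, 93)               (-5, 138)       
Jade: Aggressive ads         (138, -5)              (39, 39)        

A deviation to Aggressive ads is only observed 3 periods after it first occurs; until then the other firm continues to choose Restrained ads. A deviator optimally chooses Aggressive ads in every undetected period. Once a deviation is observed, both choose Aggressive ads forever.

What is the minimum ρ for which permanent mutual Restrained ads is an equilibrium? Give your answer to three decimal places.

0.769

The best deviation is to choose Aggressive ads for all 3 undetected periods, earning 138 each, then 39 forever once detected.
Deviation value: 138(1−ρ^3)/(1−ρ) + 39ρ^3/(1−ρ); cooperation value: 93/(1−ρ).
IC: 93 ≥ 138(1−ρ^3) + 39ρ^3 = 138 − 99ρ^3.
So ρ^3 ≥ 45/99 = 5/11, giving ρ ≥ (5/11)^(1/3) ≈ 0.769.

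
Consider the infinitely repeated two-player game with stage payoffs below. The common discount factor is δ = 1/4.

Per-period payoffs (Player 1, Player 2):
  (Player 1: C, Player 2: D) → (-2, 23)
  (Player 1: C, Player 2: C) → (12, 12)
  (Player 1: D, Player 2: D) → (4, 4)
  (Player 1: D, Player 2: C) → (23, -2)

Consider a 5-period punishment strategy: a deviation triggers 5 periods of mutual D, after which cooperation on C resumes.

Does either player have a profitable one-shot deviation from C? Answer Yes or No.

Yes

Comparing payoff streams over the 6 periods until play realigns: cooperate → 12(1+δ+…+δ^5); deviate → 23 + 4(δ+…+δ^5).
Cooperation is sustained iff (12−4)(δ+…+δ^5) ≥ 23−12.
δ+…+δ^5 = 1/4·(1−(1/4)^5)/(1−1/4) = 0.3330, and (23−12)/(12−4) = 1.3750.
0.3330 < 1.3750, so cooperation is not sustainable.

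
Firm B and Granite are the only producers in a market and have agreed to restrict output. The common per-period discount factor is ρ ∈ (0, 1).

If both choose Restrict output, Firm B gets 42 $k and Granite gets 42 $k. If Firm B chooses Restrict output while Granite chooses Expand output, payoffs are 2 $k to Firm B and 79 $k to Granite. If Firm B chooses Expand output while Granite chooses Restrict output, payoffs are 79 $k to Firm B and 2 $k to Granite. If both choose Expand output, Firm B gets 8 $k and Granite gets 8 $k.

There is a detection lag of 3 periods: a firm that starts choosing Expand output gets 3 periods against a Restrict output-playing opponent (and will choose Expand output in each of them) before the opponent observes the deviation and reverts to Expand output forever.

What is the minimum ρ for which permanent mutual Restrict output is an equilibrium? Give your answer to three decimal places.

0.805

A deviator earns 79 for 3 periods, then 8 forever; cooperating earns 42 forever. Multiplying the IC by (1−ρ):
42 ≥ 79(1−ρ^3) + 8ρ^3, so 71·ρ^3 ≥ 37 and ρ^3 ≥ 37/71.
ρ ≥ (37/71)^(1/3) ≈ 0.805.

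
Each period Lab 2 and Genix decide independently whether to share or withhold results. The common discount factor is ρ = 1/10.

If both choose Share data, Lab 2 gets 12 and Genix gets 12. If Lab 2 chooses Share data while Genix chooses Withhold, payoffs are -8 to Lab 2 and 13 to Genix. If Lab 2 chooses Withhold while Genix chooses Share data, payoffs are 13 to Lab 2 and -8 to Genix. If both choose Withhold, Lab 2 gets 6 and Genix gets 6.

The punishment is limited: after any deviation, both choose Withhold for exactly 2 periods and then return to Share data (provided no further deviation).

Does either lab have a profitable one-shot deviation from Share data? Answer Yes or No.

A one-shot deviation gives 13 now, then 6 for 2 periods, then back to 12.
Gain from deviating: (13−12) today; loss: (12−6) in each of the next 2 periods.
No-deviation condition: (12−6)(ρ+…+ρ^2) ≥ 13−12, i.e. ρ+…+ρ^2 ≥ 1/6.
At ρ = 1/10: ρ+…+ρ^2 = 0.1100 < 0.1667.
So cooperation is not sustainable.

Yes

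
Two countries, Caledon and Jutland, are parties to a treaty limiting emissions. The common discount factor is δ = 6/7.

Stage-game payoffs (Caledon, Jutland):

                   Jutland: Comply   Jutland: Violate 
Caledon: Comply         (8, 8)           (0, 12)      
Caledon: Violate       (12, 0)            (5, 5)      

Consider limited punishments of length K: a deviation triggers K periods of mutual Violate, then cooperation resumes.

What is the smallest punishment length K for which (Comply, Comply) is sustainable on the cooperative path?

Need Σ_{k=1}^{K} δ^k ≥ (12−8)/(8−5) = 1.3333 at δ = 6/7.
At K = 1 the sum is 0.8571 < 1.3333; at K = 2 it is 1.5918 ≥ 1.3333.
So the minimum punishment length is K = 2.

2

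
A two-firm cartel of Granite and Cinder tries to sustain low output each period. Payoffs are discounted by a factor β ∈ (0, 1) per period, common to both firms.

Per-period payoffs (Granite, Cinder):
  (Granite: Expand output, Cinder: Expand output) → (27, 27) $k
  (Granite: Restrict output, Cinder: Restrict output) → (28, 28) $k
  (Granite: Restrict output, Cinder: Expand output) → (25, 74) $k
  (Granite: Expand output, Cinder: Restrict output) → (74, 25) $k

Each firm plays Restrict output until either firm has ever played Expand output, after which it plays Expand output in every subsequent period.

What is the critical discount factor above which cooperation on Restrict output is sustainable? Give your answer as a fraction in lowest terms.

46/47

Cooperation forever yields 28 each period: 28/(1−β).
Deviating yields 74 once, then 27 forever: 74 + 27β/(1−β).
No profitable deviation requires 28/(1−β) ≥ 74 + 27β/(1−β).
Multiplying by (1−β): 28 ≥ 74(1−β) + 27β = 74 − 47β.
So 47β ≥ 46, i.e. β ≥ 46/47.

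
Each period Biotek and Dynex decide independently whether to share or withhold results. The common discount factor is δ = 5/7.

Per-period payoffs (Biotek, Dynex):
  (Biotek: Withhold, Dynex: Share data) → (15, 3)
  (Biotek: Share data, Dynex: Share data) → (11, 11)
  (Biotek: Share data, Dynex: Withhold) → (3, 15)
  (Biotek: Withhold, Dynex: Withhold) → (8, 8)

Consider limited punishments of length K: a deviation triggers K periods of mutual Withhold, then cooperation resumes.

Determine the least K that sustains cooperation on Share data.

IC: δ(1−δ^K)/(1−δ) ≥ (15−11)/(11−8) = 4/3.
With δ = 5/7: need 1 − δ^K ≥ 4/3·(1−5/7)/(5/7), i.e. δ^K ≤ 0.4667.
Since (5/7)^2 = 0.5102 and (5/7)^3 = 0.3644, the smallest such K is 3.

3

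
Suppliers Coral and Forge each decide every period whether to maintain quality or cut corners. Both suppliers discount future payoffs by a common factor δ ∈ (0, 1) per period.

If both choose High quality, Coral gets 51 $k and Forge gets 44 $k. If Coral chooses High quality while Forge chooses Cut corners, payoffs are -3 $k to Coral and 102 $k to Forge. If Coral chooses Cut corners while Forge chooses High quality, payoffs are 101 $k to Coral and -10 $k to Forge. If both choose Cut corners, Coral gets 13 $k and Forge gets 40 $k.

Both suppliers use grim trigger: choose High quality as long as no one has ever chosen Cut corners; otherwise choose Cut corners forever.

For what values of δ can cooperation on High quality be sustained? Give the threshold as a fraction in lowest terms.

29/31

For Coral: deviation gain 101−51 = 50, per-period punishment loss 51−13 = 38. IC gives δ ≥ 50/88 = 25/44.
For Forge: gain 58, loss 4 per period, so δ ≥ 58/62 = 29/31.
The tighter constraint is Forge's, so cooperation needs δ ≥ 29/31.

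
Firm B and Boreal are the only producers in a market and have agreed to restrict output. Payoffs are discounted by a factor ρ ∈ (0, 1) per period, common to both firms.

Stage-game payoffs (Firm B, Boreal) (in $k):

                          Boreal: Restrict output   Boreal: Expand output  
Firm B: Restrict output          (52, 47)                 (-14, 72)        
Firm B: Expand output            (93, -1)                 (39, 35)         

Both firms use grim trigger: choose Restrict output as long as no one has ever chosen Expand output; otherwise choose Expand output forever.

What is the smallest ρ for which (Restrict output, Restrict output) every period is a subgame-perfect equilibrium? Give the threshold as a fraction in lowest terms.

41/54

Firm B: cooperation gives 52 each period; deviation gives 93 once then 39 forever.
  52/(1−ρ) ≥ 93 + 39ρ/(1−ρ) ⇒ ρ ≥ 41/54.
Boreal: cooperation gives 47 each period; deviation gives 72 once then 35 forever.
  ρ ≥ 25/37.
Both must hold, so the binding constraint is Firm B's: ρ ≥ 41/54.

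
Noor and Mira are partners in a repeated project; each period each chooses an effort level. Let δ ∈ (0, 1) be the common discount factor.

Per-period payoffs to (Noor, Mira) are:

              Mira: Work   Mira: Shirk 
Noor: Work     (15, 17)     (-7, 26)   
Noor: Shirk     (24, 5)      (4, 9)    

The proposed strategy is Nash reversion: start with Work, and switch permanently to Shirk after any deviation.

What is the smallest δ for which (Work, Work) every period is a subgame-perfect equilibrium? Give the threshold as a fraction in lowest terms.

9/17

Noor: cooperation gives 15 each period; deviation gives 24 once then 4 forever.
  15/(1−δ) ≥ 24 + 4δ/(1−δ) ⇒ δ ≥ 9/20.
Mira: cooperation gives 17 each period; deviation gives 26 once then 9 forever.
  δ ≥ 9/17.
Both must hold, so the binding constraint is Mira's: δ ≥ 9/17.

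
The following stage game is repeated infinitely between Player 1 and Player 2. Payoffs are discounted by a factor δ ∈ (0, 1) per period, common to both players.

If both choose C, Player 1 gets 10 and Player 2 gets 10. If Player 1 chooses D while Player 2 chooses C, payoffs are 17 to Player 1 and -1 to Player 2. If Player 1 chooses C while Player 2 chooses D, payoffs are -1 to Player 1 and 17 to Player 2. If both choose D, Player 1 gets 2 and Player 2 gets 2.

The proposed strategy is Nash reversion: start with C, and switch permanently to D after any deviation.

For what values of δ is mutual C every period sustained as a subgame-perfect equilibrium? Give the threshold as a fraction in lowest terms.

One-period gain from deviating is 17 − 10 = 7. The loss is 10 − 2 = 8 in every subsequent period, with present value 8·δ/(1−δ).
Deviation is unprofitable when 8·δ/(1−δ) ≥ 7, i.e. δ/(1−δ) ≥ 7/8.
Equivalently δ ≥ 7/(7+8) = 7/15.

7/15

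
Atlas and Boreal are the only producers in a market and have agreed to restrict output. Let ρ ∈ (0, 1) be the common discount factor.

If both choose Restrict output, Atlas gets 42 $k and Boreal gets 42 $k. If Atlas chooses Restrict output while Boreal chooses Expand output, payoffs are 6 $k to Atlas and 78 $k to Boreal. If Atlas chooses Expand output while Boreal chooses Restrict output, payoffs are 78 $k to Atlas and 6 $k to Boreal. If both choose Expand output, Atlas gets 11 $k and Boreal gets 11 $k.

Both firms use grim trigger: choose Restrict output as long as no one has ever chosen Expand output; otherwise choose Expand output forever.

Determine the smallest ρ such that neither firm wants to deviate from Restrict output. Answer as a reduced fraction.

Cooperation forever yields 42 each period: 42/(1−ρ).
Deviating yields 78 once, then 11 forever: 78 + 11ρ/(1−ρ).
No profitable deviation requires 42/(1−ρ) ≥ 78 + 11ρ/(1−ρ).
Multiplying by (1−ρ): 42 ≥ 78(1−ρ) + 11ρ = 78 − 67ρ.
So 67ρ ≥ 36, i.e. ρ ≥ 36/67.

36/67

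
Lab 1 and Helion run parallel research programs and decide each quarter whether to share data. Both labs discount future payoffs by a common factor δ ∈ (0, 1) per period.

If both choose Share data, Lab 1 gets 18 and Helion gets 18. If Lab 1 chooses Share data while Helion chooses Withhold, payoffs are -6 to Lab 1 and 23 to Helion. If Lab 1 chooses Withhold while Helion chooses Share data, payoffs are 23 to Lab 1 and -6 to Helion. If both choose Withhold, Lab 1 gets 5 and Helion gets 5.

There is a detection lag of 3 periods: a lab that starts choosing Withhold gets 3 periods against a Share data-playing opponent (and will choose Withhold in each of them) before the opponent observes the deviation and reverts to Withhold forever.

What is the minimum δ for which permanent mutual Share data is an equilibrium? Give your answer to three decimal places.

0.652

A deviator earns 23 for 3 periods, then 5 forever; cooperating earns 18 forever. Multiplying the IC by (1−δ):
18 ≥ 23(1−δ^3) + 5δ^3, so 18·δ^3 ≥ 5 and δ^3 ≥ 5/18.
δ ≥ (5/18)^(1/3) ≈ 0.652.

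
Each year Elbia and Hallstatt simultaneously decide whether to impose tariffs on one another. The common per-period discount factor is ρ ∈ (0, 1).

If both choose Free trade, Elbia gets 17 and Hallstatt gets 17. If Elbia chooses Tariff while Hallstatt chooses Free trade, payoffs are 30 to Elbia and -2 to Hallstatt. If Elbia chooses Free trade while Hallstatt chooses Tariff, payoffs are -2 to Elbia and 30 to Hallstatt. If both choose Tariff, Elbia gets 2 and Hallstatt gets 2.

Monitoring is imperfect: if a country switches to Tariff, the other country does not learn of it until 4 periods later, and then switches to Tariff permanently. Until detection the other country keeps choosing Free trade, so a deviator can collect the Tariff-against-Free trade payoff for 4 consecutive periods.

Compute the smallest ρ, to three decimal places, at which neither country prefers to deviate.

Deviating for the 4 undetected periods gains 30−17 = 13 per period over cooperation, then loses 17−2 = 15 per period forever once punishment starts.
Gain: 13(1 + ρ + … + ρ^3); loss: 15·ρ^4/(1−ρ).
No profitable deviation ⇔ 13(1−ρ^4) ≤ 15·ρ^4, i.e. ρ^4 ≥ 13/(13+15) = 13/28.
Hence ρ ≥ (13/28)^(1/4) ≈ 0.825.

0.825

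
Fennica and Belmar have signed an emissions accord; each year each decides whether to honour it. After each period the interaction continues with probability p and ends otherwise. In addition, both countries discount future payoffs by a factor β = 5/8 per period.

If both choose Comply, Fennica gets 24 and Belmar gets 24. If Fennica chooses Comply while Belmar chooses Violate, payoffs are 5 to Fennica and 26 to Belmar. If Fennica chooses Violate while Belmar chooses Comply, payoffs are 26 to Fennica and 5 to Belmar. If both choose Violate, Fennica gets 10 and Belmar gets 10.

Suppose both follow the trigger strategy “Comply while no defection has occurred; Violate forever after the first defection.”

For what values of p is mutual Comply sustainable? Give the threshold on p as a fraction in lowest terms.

1/5

Expected continuation weight on next period's payoff is β·p = 5/8·p, which plays the role of the discount factor.
Cooperation requires 5/8·p ≥ (26−24)/(26−10) = 1/8, hence p ≥ 1/5.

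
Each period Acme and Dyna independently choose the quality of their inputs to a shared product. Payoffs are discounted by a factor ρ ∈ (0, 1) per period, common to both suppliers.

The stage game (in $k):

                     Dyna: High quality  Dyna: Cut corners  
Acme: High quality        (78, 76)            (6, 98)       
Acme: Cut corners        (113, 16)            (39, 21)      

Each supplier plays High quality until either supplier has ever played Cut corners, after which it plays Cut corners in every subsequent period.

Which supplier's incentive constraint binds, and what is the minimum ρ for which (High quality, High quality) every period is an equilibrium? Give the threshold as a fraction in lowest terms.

Acme's threshold: (113−78)/(113−39) = 35/74.
Dyna's threshold: (98−76)/(98−21) = 2/7.
35/74 > 2/7, so Acme binds and ρ* = 35/74.

Acme; ρ ≥ 35/74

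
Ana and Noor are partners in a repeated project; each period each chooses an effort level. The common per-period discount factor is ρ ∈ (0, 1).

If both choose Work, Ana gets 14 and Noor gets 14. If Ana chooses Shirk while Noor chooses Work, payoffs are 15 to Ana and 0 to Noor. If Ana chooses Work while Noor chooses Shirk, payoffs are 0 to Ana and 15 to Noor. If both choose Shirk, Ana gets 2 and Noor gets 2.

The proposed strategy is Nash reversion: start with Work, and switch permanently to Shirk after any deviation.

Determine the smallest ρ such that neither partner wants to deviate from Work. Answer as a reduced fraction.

Under grim trigger the critical discount factor is (T−C)/(T−P) with T = 15, C = 14, P = 2.
ρ* = (15−14)/(15−2) = 1/13.

1/13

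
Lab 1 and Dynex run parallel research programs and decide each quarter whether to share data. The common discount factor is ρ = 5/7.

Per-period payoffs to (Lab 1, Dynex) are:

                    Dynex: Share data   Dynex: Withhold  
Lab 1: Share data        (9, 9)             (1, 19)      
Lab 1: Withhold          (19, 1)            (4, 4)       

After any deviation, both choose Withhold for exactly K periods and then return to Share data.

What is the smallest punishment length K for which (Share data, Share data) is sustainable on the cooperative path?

No profitable deviation requires (9−4)(ρ+…+ρ^K) ≥ 19−9, i.e. ρ+…+ρ^K ≥ 2 ≈ 2.0000.
With ρ = 5/7, the partial sums are K=1: 0.7143, K=2: 1.2245, K=3: 1.5889, K=4: 1.8492, K=5: 2.0352.
K = 5 is the first length at which the sum reaches 2.0000.

5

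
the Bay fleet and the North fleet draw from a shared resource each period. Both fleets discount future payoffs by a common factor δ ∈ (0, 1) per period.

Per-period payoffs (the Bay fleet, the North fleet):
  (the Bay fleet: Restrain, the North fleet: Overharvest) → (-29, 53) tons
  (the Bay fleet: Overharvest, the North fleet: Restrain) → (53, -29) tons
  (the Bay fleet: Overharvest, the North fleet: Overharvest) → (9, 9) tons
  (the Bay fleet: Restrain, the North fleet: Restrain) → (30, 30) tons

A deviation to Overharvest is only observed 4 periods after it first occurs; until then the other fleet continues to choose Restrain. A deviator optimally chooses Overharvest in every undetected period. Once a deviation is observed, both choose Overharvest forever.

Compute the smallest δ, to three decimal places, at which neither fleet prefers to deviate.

The best deviation is to choose Overharvest for all 4 undetected periods, earning 53 each, then 9 forever once detected.
Deviation value: 53(1−δ^4)/(1−δ) + 9δ^4/(1−δ); cooperation value: 30/(1−δ).
IC: 30 ≥ 53(1−δ^4) + 9δ^4 = 53 − 44δ^4.
So δ^4 ≥ 23/44, giving δ ≥ (23/44)^(1/4) ≈ 0.850.

0.850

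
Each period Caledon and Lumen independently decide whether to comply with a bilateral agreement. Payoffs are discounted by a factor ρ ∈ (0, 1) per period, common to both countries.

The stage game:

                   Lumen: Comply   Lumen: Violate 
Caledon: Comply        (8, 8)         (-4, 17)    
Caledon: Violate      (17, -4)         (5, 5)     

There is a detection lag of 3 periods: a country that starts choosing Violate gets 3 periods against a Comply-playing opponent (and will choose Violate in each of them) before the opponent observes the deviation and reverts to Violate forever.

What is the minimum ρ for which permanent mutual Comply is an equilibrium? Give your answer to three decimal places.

0.909

The best deviation is to choose Violate for all 3 undetected periods, earning 17 each, then 5 forever once detected.
Deviation value: 17(1−ρ^3)/(1−ρ) + 5ρ^3/(1−ρ); cooperation value: 8/(1−ρ).
IC: 8 ≥ 17(1−ρ^3) + 5ρ^3 = 17 − 12ρ^3.
So ρ^3 ≥ 9/12 = 3/4, giving ρ ≥ (3/4)^(1/3) ≈ 0.909.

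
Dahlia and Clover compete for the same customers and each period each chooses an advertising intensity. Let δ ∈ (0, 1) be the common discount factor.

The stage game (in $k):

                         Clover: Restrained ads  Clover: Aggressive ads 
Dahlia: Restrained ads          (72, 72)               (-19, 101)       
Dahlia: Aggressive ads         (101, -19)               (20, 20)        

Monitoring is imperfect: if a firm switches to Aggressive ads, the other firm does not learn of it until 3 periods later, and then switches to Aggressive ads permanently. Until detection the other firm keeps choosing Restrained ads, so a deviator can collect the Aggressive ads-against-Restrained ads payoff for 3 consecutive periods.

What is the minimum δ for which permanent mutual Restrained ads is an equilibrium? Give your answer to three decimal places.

The best deviation is to choose Aggressive ads for all 3 undetected periods, earning 101 each, then 20 forever once detected.
Deviation value: 101(1−δ^3)/(1−δ) + 20δ^3/(1−δ); cooperation value: 72/(1−δ).
IC: 72 ≥ 101(1−δ^3) + 20δ^3 = 101 − 81δ^3.
So δ^3 ≥ 29/81, giving δ ≥ (29/81)^(1/3) ≈ 0.710.

0.710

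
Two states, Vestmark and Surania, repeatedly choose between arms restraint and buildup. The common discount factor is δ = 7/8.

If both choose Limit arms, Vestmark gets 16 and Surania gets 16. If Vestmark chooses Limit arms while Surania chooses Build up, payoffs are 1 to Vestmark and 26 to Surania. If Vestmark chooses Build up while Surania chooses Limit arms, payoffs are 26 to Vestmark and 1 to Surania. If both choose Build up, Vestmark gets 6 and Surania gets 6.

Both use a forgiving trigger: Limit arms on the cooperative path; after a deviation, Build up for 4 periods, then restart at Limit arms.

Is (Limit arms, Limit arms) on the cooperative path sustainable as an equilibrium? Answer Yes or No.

A one-shot deviation gives 26 now, then 6 for 4 periods, then back to 16.
Gain from deviating: (26−16) today; loss: (16−6) in each of the next 4 periods.
No-deviation condition: (16−6)(δ+…+δ^4) ≥ 26−16, i.e. δ+…+δ^4 ≥ 1.
At δ = 7/8: δ+…+δ^4 = 2.8967 ≥ 1.0000.
So cooperation is sustainable.

Yes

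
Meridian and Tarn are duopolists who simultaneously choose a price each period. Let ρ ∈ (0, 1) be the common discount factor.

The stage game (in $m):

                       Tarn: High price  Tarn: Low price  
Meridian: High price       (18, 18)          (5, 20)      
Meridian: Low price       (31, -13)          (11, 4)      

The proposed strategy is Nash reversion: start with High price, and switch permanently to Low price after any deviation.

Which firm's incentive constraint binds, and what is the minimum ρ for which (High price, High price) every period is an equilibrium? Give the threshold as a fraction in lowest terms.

For Meridian: deviation gain 31−18 = 13, per-period punishment loss 18−11 = 7. IC gives ρ ≥ 13/20.
For Tarn: gain 2, loss 14 per period, so ρ ≥ 2/16 = 1/8.
The tighter constraint is Meridian's, so cooperation needs ρ ≥ 13/20.

Meridian; ρ ≥ 13/20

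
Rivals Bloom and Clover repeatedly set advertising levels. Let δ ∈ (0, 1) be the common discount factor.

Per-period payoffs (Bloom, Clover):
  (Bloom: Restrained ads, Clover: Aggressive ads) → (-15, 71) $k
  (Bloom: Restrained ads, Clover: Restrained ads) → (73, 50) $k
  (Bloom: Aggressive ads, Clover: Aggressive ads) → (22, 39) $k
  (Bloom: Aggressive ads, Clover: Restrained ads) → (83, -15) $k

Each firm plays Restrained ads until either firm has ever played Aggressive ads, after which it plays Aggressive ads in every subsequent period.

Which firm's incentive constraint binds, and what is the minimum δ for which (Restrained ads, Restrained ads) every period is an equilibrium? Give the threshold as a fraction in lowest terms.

Clover; δ ≥ 21/32

Bloom's threshold: (83−73)/(83−22) = 10/61.
Clover's threshold: (71−50)/(71−39) = 21/32.
10/61 < 21/32, so Clover binds and δ* = 21/32.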